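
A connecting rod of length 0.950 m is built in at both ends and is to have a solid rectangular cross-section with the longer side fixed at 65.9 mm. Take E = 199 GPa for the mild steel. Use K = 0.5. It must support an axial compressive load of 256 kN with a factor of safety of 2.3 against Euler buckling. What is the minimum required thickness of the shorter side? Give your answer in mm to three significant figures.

b ≈ 23.1 mm

Required P_cr = n·P = 2.3 × 256 = 588.8 kN
L_e = K·L = 0.5 × 0.950 = 0.4750 m
Required I = P_cr·L_e²/(π²E) = 5.888×10^5 × 0.4750² / (π² × 1.99×10^11) = 6.764×10^-8 m⁴
I_req = 6.764×10^4 mm⁴
Rectangle, weak axis: I_min = h·b³/12 with h = 65.9 mm fixed  ⇒  b = (12I/h)^(1/3) = 23.1 mm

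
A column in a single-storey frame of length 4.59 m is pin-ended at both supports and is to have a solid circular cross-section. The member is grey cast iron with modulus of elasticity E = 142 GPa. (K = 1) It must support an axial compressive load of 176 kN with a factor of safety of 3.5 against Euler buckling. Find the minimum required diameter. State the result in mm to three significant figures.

d ≈ 117 mm

Required P_cr = n·P = 3.5 × 176 = 616.0 kN
L_e = K·L = 1 × 4.59 = 4.590 m
Required I = P_cr·L_e²/(π²E) = 6.160×10^5 × 4.590² / (π² × 1.42×10^11) = 9.260×10^-6 m⁴
I_req = 9.260×10^6 mm⁴
Solid circle: I = πd⁴/64  ⇒  d = (64I/π)^(1/4) = (64×9.260×10^6/π)^(1/4) = 117 mm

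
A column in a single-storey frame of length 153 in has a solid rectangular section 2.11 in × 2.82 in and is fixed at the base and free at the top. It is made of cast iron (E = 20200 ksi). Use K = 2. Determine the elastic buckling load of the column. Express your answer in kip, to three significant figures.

Buckling occurs about the weak axis: I_min = h·b³/12 with b = 2.11 in (the shorter side).
I_min = 2.82×2.11³/12 = 2.208 in⁴
Effective length L_e = K·L = 2 × 153 = 306.0 in
P_cr = π²EI / L_e² = π² × 20200×10³ × 2.208 / 306.0² = 4.700×10^3 lb

P_cr ≈ 4.70 kip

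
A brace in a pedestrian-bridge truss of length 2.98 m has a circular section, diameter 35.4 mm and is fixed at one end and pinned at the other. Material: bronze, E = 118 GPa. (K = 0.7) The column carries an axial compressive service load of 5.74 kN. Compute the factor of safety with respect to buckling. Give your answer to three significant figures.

n ≈ 3.59

I = πd⁴/64 = π×35.4⁴/64 = 7.709×10^4 mm⁴
I = 7.709×10^4 mm⁴ = 7.709×10^-8 m⁴
Effective length L_e = K·L = 0.7 × 2.98 = 2.086 m
P_cr = π²EI / L_e² = π² × 118×10⁹ × 7.709×10^-8 / 2.086² = 2.063×10^4 N
Factor of safety n = P_cr / P = 20.632 / 5.74 = 3.59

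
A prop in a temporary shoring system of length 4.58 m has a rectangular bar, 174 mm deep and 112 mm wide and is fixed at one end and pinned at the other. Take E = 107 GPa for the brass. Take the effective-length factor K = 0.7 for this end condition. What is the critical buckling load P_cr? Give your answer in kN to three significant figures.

P_cr ≈ 2090 kN

Buckling occurs about the weak axis: I_min = h·b³/12 with b = 112 mm (the shorter side).
I_min = 174×112³/12 = 2.037×10^7 mm⁴
I = 2.037×10^7 mm⁴ = 2.037×10^-5 m⁴
Effective length L_e = K·L = 0.7 × 4.58 = 3.206 m
P_cr = π²EI / L_e² = π² × 107×10⁹ × 2.037×10^-5 / 3.206² = 2.093×10^6 N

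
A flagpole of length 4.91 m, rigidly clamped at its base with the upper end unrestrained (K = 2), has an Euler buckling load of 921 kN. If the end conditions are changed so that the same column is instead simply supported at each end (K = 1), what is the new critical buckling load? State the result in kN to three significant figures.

P_cr ≈ 3680 kN

P_cr ∝ 1/K², so P_cr,new = P_cr,old × (K_old/K_new)² = 921 × (2/1)²
= 921 × 4.000 = 3680 kN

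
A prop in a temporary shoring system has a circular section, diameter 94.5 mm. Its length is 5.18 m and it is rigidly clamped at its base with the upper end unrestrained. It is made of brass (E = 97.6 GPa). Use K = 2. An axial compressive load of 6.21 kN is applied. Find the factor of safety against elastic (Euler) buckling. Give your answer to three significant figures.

I = πd⁴/64 = π×94.5⁴/64 = 3.915×10^6 mm⁴
I = 3.915×10^6 mm⁴ = 3.915×10^-6 m⁴
Effective length L_e = K·L = 2 × 5.18 = 10.36 m
P_cr = π²EI / L_e² = π² × 97.6×10⁹ × 3.915×10^-6 / 10.36² = 3.513×10^4 N
Factor of safety n = P_cr / P = 35.134 / 6.21 = 5.66

n ≈ 5.66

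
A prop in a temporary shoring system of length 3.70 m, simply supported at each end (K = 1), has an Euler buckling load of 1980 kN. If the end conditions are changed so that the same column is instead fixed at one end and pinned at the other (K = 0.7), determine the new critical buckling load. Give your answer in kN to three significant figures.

P_cr ∝ 1/K², so P_cr,new = P_cr,old × (K_old/K_new)² = 1980 × (1/0.7)²
= 1980 × 2.041 = 4040 kN

P_cr ≈ 4040 kN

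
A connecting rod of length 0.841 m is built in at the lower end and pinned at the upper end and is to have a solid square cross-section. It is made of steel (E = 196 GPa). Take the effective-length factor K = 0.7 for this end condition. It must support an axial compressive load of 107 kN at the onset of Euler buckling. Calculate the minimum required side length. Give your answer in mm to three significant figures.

a ≈ 21.9 mm

L_e = K·L = 0.7 × 0.841 = 0.5887 m
Required I = P_cr·L_e²/(π²E) = 1.070×10^5 × 0.5887² / (π² × 1.96×10^11) = 1.917×10^-8 m⁴
I_req = 1.917×10^4 mm⁴
Solid square: I = a⁴/12  ⇒  a = (12I)^(1/4) = (12×1.917×10^4)^(1/4) = 21.9 mm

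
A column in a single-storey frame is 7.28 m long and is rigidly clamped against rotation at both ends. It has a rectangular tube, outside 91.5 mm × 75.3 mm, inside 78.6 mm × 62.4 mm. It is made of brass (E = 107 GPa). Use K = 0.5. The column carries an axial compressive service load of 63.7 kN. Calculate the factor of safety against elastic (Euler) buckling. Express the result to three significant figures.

n ≈ 2.08

Weak-axis I_min = (h_o·b_o³ − h_i·b_i³)/12 with b_o = 75.3, b_i = 62.40 mm (shorter outer/inner sides).
I_min = (91.5×75.3³ − 78.60×62.40³)/12 = 1.664×10^6 mm⁴
I = 1.664×10^6 mm⁴ = 1.664×10^-6 m⁴
Effective length L_e = K·L = 0.5 × 7.28 = 3.640 m
P_cr = π²EI / L_e² = π² × 107×10⁹ × 1.664×10^-6 / 3.640² = 1.326×10^5 N
Factor of safety n = P_cr / P = 132.64 / 63.7 = 2.08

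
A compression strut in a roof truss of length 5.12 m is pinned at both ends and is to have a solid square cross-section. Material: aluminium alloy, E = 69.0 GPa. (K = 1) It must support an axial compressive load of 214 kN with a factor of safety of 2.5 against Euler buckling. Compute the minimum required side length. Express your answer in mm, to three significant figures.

a ≈ 125 mm

Required P_cr = n·P = 2.5 × 214 = 535.0 kN
L_e = K·L = 1 × 5.12 = 5.120 m
Required I = P_cr·L_e²/(π²E) = 5.350×10^5 × 5.120² / (π² × 6.90×10^10) = 2.059×10^-5 m⁴
I_req = 2.059×10^7 mm⁴
Solid square: I = a⁴/12  ⇒  a = (12I)^(1/4) = (12×2.059×10^7)^(1/4) = 125 mm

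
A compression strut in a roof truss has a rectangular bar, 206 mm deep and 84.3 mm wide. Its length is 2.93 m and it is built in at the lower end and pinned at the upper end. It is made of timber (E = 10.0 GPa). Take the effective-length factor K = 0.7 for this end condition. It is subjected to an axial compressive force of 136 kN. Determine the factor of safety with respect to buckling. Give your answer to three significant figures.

n ≈ 1.77

Buckling occurs about the weak axis: I_min = h·b³/12 with b = 84.3 mm (the shorter side).
I_min = 206×84.3³/12 = 1.028×10^7 mm⁴
I = 1.028×10^7 mm⁴ = 1.028×10^-5 m⁴
Effective length L_e = K·L = 0.7 × 2.93 = 2.051 m
P_cr = π²EI / L_e² = π² × 10.0×10⁹ × 1.028×10^-5 / 2.051² = 2.413×10^5 N
Factor of safety n = P_cr / P = 241.29 / 136 = 1.77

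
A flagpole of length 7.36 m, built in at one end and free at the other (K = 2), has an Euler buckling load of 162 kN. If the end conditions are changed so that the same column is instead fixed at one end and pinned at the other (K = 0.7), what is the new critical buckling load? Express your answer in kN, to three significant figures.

P_cr ≈ 1320 kN

P_cr ∝ 1/K², so P_cr,new = P_cr,old × (K_old/K_new)² = 162 × (2/0.7)²
= 162 × 8.163 = 1320 kN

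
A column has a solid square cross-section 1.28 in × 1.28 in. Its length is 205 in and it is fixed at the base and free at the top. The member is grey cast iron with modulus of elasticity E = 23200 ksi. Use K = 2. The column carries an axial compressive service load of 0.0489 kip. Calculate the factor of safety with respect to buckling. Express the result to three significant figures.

n ≈ 6.23

I = a⁴/12 = 1.28⁴/12 = 0.2237 in⁴
Effective length L_e = K·L = 2 × 205 = 410.0 in
P_cr = π²EI / L_e² = π² × 23200×10³ × 0.2237 / 410.0² = 304.7 lb
Factor of safety n = P_cr / P = 0.30470 / 0.0489 = 6.23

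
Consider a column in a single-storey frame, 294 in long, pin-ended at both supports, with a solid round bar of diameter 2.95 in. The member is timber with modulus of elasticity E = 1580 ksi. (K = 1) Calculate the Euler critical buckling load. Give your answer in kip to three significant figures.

I = πd⁴/64 = π×2.95⁴/64 = 3.718 in⁴
Effective length L_e = K·L = 1 × 294 = 294.0 in
P_cr = π²EI / L_e² = π² × 1580×10³ × 3.718 / 294.0² = 670.7 lb

P_cr ≈ 0.671 kip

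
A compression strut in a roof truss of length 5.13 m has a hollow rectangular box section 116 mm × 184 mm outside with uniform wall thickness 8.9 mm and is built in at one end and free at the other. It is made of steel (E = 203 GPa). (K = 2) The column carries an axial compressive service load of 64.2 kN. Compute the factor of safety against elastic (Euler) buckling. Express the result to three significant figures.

n ≈ 3.21

Inner dimensions: h_i = 184 − 2×8.9 = 166.2 mm, b_i = 116 − 2×8.9 = 98.20 mm
Weak-axis I_min = (h_o·b_o³ − h_i·b_i³)/12 with b_o = 116, b_i = 98.20 mm (shorter outer/inner sides).
I_min = (184×116³ − 166.2×98.20³)/12 = 1.082×10^7 mm⁴
I = 1.082×10^7 mm⁴ = 1.082×10^-5 m⁴
Effective length L_e = K·L = 2 × 5.13 = 10.26 m
P_cr = π²EI / L_e² = π² × 203×10⁹ × 1.082×10^-5 / 10.26² = 2.059×10^5 N
Factor of safety n = P_cr / P = 205.90 / 64.2 = 3.21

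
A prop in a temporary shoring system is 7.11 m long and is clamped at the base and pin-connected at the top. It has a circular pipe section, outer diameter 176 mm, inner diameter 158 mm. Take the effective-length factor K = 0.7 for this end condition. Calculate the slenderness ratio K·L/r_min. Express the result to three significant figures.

d_o = 176 mm, d_i = 158 mm
I = π(d_o⁴ − d_i⁴)/64 = π(176⁴ − 158.0⁴)/64 = 1.651×10^7 mm⁴
A = 4.722×10^3 mm²;  r_min = √(I/A) = √(1.651×10^7/4.722×10^3) = 59.13 mm
L_e = K·L = 0.7 × 7.11 m = 4.977 m = 4977.0 mm
λ = L_e / r_min = 4977.0 / 59.13 = 84.2

λ ≈ 84.2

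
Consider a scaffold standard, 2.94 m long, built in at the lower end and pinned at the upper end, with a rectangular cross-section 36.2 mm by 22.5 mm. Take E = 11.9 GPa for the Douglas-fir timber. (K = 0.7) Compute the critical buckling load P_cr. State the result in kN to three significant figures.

Buckling occurs about the weak axis: I_min = h·b³/12 with b = 22.5 mm (the shorter side).
I_min = 36.2×22.5³/12 = 3.436×10^4 mm⁴
I = 3.436×10^4 mm⁴ = 3.436×10^-8 m⁴
Effective length L_e = K·L = 0.7 × 2.94 = 2.058 m
P_cr = π²EI / L_e² = π² × 11.9×10⁹ × 3.436×10^-8 / 2.058² = 952.9 N

P_cr ≈ 0.953 kN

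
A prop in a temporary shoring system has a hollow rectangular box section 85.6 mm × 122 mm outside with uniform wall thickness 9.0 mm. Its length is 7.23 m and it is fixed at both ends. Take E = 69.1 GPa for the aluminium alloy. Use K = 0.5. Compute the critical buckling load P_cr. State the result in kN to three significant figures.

P_cr ≈ 193 kN

Inner dimensions: h_i = 122 − 2×9.0 = 104.0 mm, b_i = 85.6 − 2×9.0 = 67.60 mm
Weak-axis I_min = (h_o·b_o³ − h_i·b_i³)/12 with b_o = 85.6, b_i = 67.60 mm (shorter outer/inner sides).
I_min = (122×85.6³ − 104.0×67.60³)/12 = 3.699×10^6 mm⁴
I = 3.699×10^6 mm⁴ = 3.699×10^-6 m⁴
Effective length L_e = K·L = 0.5 × 7.23 = 3.615 m
P_cr = π²EI / L_e² = π² × 69.1×10⁹ × 3.699×10^-6 / 3.615² = 1.931×10^5 N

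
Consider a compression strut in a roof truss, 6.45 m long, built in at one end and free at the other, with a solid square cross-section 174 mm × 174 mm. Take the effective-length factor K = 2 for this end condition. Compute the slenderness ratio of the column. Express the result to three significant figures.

I = a⁴/12 = 174⁴/12 = 7.639×10^7 mm⁴
A = 3.028×10^4 mm²;  r_min = √(I/A) = √(7.639×10^7/3.028×10^4) = 50.23 mm
L_e = K·L = 2 × 6.45 m = 12.90 m = 12900 mm
λ = L_e / r_min = 12900 / 50.23 = 257

λ ≈ 257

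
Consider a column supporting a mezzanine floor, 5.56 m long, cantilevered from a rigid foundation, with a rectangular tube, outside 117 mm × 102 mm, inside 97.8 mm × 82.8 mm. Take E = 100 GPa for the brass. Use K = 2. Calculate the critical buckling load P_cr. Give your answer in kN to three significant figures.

P_cr ≈ 45.7 kN

Weak-axis I_min = (h_o·b_o³ − h_i·b_i³)/12 with b_o = 102, b_i = 82.80 mm (shorter outer/inner sides).
I_min = (117×102³ − 97.80×82.80³)/12 = 5.720×10^6 mm⁴
I = 5.720×10^6 mm⁴ = 5.720×10^-6 m⁴
Effective length L_e = K·L = 2 × 5.56 = 11.12 m
P_cr = π²EI / L_e² = π² × 100×10⁹ × 5.720×10^-6 / 11.12² = 4.566×10^4 N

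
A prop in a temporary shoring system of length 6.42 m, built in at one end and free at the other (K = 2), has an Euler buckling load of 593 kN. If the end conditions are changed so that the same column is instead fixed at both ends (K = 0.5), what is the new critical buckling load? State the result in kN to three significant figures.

P_cr ∝ 1/K², so P_cr,new = P_cr,old × (K_old/K_new)² = 593 × (2/0.5)²
= 593 × 16.00 = 9490 kN

P_cr ≈ 9490 kN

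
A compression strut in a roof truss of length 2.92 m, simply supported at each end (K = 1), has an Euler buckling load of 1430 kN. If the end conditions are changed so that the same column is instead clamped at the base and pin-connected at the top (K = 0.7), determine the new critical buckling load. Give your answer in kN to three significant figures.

P_cr ∝ 1/K², so P_cr,new = P_cr,old × (K_old/K_new)² = 1430 × (1/0.7)²
= 1430 × 2.041 = 2920 kN

P_cr ≈ 2920 kN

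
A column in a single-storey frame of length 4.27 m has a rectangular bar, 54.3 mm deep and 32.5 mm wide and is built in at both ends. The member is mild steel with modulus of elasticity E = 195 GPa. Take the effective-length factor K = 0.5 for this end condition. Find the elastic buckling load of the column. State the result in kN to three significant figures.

Buckling occurs about the weak axis: I_min = h·b³/12 with b = 32.5 mm (the shorter side).
I_min = 54.3×32.5³/12 = 1.553×10^5 mm⁴
I = 1.553×10^5 mm⁴ = 1.553×10^-7 m⁴
Effective length L_e = K·L = 0.5 × 4.27 = 2.135 m
P_cr = π²EI / L_e² = π² × 195×10⁹ × 1.553×10^-7 / 2.135² = 6.559×10^4 N

P_cr ≈ 65.6 kN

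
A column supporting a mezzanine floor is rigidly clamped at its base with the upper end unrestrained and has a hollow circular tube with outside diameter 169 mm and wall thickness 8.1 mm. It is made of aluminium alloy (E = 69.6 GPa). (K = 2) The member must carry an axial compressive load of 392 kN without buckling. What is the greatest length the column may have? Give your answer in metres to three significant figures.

L_max ≈ 2.41 m

Inner diameter d_i = 169 − 2×8.1 = 152.8 mm
I = π(d_o⁴ − d_i⁴)/64 = π(169⁴ − 152.8⁴)/64 = 1.328×10^7 mm⁴
I = 1.328×10^-5 m⁴
At the buckling limit P_cr = P = 3.920×10^5 N
From P_cr = π²EI/(K·L)²:  L = (1/K)·√(π²EI/P_cr) = (1/2)·√(π²×6.96×10^10×1.328×10^-5/3.920×10^5)
L = 2.41 m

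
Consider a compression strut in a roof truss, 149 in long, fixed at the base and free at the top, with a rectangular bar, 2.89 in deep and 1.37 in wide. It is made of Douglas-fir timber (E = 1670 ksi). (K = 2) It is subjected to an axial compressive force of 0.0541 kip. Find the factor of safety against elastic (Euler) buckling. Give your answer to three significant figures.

Buckling occurs about the weak axis: I_min = h·b³/12 with b = 1.37 in (the shorter side).
I_min = 2.89×1.37³/12 = 0.6193 in⁴
Effective length L_e = K·L = 2 × 149 = 298.0 in
P_cr = π²EI / L_e² = π² × 1670×10³ × 0.6193 / 298.0² = 114.9 lb
Factor of safety n = P_cr / P = 0.11494 / 0.0541 = 2.12

n ≈ 2.12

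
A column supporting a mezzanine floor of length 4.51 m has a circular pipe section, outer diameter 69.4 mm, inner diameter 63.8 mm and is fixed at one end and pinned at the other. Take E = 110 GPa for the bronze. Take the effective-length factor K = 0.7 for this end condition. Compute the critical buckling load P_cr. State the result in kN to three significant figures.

P_cr ≈ 35.4 kN

d_o = 69.4 mm, d_i = 63.8 mm
I = π(d_o⁴ − d_i⁴)/64 = π(69.4⁴ − 63.80⁴)/64 = 3.254×10^5 mm⁴
I = 3.254×10^5 mm⁴ = 3.254×10^-7 m⁴
Effective length L_e = K·L = 0.7 × 4.51 = 3.157 m
P_cr = π²EI / L_e² = π² × 110×10⁹ × 3.254×10^-7 / 3.157² = 3.544×10^4 N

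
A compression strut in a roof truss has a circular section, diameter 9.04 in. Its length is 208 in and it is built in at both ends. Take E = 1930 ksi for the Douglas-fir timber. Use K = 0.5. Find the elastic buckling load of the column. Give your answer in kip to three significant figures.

I = πd⁴/64 = π×9.04⁴/64 = 327.8 in⁴
Effective length L_e = K·L = 0.5 × 208 = 104.0 in
P_cr = π²EI / L_e² = π² × 1930×10³ × 327.8 / 104.0² = 5.773×10^5 lb

P_cr ≈ 577 kip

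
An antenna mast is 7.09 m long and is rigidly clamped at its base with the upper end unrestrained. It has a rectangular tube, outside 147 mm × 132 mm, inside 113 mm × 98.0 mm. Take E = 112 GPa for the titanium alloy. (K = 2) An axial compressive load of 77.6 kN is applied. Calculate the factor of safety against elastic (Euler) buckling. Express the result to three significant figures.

Weak-axis I_min = (h_o·b_o³ − h_i·b_i³)/12 with b_o = 132, b_i = 98.00 mm (shorter outer/inner sides).
I_min = (147×132³ − 113.0×98.00³)/12 = 1.931×10^7 mm⁴
I = 1.931×10^7 mm⁴ = 1.931×10^-5 m⁴
Effective length L_e = K·L = 2 × 7.09 = 14.18 m
P_cr = π²EI / L_e² = π² × 112×10⁹ × 1.931×10^-5 / 14.18² = 1.062×10^5 N
Factor of safety n = P_cr / P = 106.17 / 77.6 = 1.37

n ≈ 1.37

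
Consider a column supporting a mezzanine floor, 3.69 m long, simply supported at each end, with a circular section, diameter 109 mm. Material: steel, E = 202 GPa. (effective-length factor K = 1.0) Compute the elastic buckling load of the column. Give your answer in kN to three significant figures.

P_cr ≈ 1010 kN

I = πd⁴/64 = π×109⁴/64 = 6.929×10^6 mm⁴
I = 6.929×10^6 mm⁴ = 6.929×10^-6 m⁴
Effective length L_e = K·L = 1 × 3.69 = 3.690 m
P_cr = π²EI / L_e² = π² × 202×10⁹ × 6.929×10^-6 / 3.690² = 1.015×10^6 N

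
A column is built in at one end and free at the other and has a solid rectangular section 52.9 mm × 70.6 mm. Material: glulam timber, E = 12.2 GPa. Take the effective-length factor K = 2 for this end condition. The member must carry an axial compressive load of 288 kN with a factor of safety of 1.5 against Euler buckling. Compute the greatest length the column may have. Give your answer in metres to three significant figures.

L_max ≈ 0.246 m

Buckling occurs about the weak axis: I_min = h·b³/12 with b = 52.9 mm (the shorter side).
I_min = 70.6×52.9³/12 = 8.709×10^5 mm⁴
I = 8.709×10^-7 m⁴
Required critical load P_cr = n·P = 1.5 × 288 = 432.0 kN = 4.320×10^5 N
From P_cr = π²EI/(K·L)²:  L = (1/K)·√(π²EI/P_cr) = (1/2)·√(π²×1.22×10^10×8.709×10^-7/4.320×10^5)
L = 0.246 m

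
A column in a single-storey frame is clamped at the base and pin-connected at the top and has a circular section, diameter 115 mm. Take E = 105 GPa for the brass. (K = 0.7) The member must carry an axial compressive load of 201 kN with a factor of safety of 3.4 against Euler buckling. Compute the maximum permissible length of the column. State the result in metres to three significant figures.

I = πd⁴/64 = π×115⁴/64 = 8.585×10^6 mm⁴
I = 8.585×10^-6 m⁴
Required critical load P_cr = n·P = 3.4 × 201 = 683.4 kN = 6.834×10^5 N
From P_cr = π²EI/(K·L)²:  L = (1/K)·√(π²EI/P_cr) = (1/0.7)·√(π²×1.05×10^11×8.585×10^-6/6.834×10^5)
L = 5.15 m

L_max ≈ 5.15 m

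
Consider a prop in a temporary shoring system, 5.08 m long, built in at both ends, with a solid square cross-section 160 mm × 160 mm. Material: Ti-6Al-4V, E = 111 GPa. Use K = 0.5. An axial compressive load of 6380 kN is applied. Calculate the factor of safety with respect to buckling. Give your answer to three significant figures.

n ≈ 1.45

I = a⁴/12 = 160⁴/12 = 5.461×10^7 mm⁴
I = 5.461×10^7 mm⁴ = 5.461×10^-5 m⁴
Effective length L_e = K·L = 0.5 × 5.08 = 2.540 m
P_cr = π²EI / L_e² = π² × 111×10⁹ × 5.461×10^-5 / 2.540² = 9.274×10^6 N
Factor of safety n = P_cr / P = 9273.7 / 6380 = 1.45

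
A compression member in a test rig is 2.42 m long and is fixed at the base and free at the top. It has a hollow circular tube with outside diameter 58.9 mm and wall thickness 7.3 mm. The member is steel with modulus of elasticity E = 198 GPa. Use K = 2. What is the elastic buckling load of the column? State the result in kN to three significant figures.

P_cr ≈ 33.5 kN

Inner diameter d_i = 58.9 − 2×7.3 = 44.30 mm
I = π(d_o⁴ − d_i⁴)/64 = π(58.9⁴ − 44.30⁴)/64 = 4.017×10^5 mm⁴
I = 4.017×10^5 mm⁴ = 4.017×10^-7 m⁴
Effective length L_e = K·L = 2 × 2.42 = 4.840 m
P_cr = π²EI / L_e² = π² × 198×10⁹ × 4.017×10^-7 / 4.840² = 3.351×10^4 N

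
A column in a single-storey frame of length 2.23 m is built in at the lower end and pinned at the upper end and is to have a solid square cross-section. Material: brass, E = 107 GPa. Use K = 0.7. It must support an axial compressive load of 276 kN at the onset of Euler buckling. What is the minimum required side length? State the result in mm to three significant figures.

L_e = K·L = 0.7 × 2.23 = 1.561 m
Required I = P_cr·L_e²/(π²E) = 2.760×10^5 × 1.561² / (π² × 1.07×10^11) = 6.368×10^-7 m⁴
I_req = 6.368×10^5 mm⁴
Solid square: I = a⁴/12  ⇒  a = (12I)^(1/4) = (12×6.368×10^5)^(1/4) = 52.6 mm

a ≈ 52.6 mm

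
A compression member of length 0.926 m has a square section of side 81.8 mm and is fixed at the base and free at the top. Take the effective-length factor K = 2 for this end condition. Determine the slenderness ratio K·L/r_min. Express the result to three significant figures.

λ ≈ 78.4

For a square r = a/√12 = 81.8/√12 = 23.61 mm
L_e = K·L = 2 × 0.926 m = 1.852 m = 1852.0 mm
λ = L_e / r_min = 1852.0 / 23.61 = 78.4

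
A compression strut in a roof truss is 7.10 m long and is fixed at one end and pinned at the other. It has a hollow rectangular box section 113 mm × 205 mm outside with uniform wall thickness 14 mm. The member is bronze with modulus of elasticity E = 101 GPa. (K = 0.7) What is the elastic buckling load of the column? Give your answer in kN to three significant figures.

Inner dimensions: h_i = 205 − 2×14 = 177.0 mm, b_i = 113 − 2×14 = 85.00 mm
Weak-axis I_min = (h_o·b_o³ − h_i·b_i³)/12 with b_o = 113, b_i = 85.00 mm (shorter outer/inner sides).
I_min = (205×113³ − 177.0×85.00³)/12 = 1.559×10^7 mm⁴
I = 1.559×10^7 mm⁴ = 1.559×10^-5 m⁴
Effective length L_e = K·L = 0.7 × 7.10 = 4.970 m
P_cr = π²EI / L_e² = π² × 101×10⁹ × 1.559×10^-5 / 4.970² = 6.292×10^5 N

P_cr ≈ 629 kN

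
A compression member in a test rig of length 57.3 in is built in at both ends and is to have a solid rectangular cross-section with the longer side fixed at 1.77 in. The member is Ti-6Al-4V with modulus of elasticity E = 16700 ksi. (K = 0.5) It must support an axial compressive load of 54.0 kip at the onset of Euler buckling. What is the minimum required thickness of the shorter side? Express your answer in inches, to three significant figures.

b ≈ 1.22 in

L_e = K·L = 0.5 × 57.3 = 28.65 in
Required I = P_cr·L_e²/(π²E) = 5.400×10^4 × 28.65² / (π² × 1.67×10^7) = 0.2689 in⁴
Rectangle, weak axis: I_min = h·b³/12 with h = 1.77 in fixed  ⇒  b = (12I/h)^(1/3) = 1.22 in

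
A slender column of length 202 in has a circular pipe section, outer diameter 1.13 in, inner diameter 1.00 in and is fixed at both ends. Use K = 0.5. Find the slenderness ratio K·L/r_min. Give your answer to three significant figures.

λ ≈ 268

d_o = 1.13 in, d_i = 1.00 in
I = π(d_o⁴ − d_i⁴)/64 = π(1.13⁴ − 1.000⁴)/64 = 3.095×10^-2 in⁴
A = 0.2175 in²;  r_min = √(I/A) = √(3.095×10^-2/0.2175) = 0.3772 in
L_e = K·L = 0.5 × 202 = 101.0 in
λ = L_e / r_min = 101.00 / 0.3772 = 268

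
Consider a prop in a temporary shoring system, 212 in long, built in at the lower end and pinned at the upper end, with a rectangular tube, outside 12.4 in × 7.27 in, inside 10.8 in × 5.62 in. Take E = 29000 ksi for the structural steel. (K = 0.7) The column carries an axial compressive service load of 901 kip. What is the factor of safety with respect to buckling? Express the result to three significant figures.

Weak-axis I_min = (h_o·b_o³ − h_i·b_i³)/12 with b_o = 7.27, b_i = 5.620 in (shorter outer/inner sides).
I_min = (12.4×7.27³ − 10.80×5.620³)/12 = 237.3 in⁴
Effective length L_e = K·L = 0.7 × 212 = 148.4 in
P_cr = π²EI / L_e² = π² × 29000×10³ × 237.3 / 148.4² = 3.084×10^6 lb
Factor of safety n = P_cr / P = 3084.0 / 901 = 3.42

n ≈ 3.42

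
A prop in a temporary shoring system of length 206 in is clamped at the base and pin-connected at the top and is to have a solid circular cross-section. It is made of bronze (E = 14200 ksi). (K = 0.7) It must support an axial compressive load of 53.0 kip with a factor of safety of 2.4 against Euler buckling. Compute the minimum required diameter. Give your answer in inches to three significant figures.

d ≈ 4.43 in

Required P_cr = n·P = 2.4 × 53.0 = 127.2 kip
L_e = K·L = 0.7 × 206 = 144.2 in
Required I = P_cr·L_e²/(π²E) = 1.272×10^5 × 144.2² / (π² × 1.42×10^7) = 18.87 in⁴
Solid circle: I = πd⁴/64  ⇒  d = (64I/π)^(1/4) = (64×18.87/π)^(1/4) = 4.43 in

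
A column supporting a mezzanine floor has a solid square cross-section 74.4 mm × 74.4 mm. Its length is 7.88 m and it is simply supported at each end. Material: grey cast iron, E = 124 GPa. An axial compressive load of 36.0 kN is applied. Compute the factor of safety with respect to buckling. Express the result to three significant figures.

I = a⁴/12 = 74.4⁴/12 = 2.553×10^6 mm⁴
I = 2.553×10^6 mm⁴ = 2.553×10^-6 m⁴
Effective length L_e = K·L = 1 × 7.88 = 7.880 m
P_cr = π²EI / L_e² = π² × 124×10⁹ × 2.553×10^-6 / 7.880² = 5.032×10^4 N
Factor of safety n = P_cr / P = 50.325 / 36.0 = 1.40

n ≈ 1.40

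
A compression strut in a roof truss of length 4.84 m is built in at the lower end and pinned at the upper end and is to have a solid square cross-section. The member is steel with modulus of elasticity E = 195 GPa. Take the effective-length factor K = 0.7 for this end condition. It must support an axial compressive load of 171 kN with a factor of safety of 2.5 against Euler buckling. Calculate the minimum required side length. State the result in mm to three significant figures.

Required P_cr = n·P = 2.5 × 171 = 427.5 kN
L_e = K·L = 0.7 × 4.84 = 3.388 m
Required I = P_cr·L_e²/(π²E) = 4.275×10^5 × 3.388² / (π² × 1.95×10^11) = 2.550×10^-6 m⁴
I_req = 2.550×10^6 mm⁴
Solid square: I = a⁴/12  ⇒  a = (12I)^(1/4) = (12×2.550×10^6)^(1/4) = 74.4 mm

a ≈ 74.4 mm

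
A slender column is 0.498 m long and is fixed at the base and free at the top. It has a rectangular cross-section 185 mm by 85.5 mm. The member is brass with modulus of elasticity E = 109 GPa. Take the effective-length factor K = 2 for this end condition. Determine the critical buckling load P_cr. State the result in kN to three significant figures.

Buckling occurs about the weak axis: I_min = h·b³/12 with b = 85.5 mm (the shorter side).
I_min = 185×85.5³/12 = 9.636×10^6 mm⁴
I = 9.636×10^6 mm⁴ = 9.636×10^-6 m⁴
Effective length L_e = K·L = 2 × 0.498 = 0.9960 m
P_cr = π²EI / L_e² = π² × 109×10⁹ × 9.636×10^-6 / 0.9960² = 1.045×10^7 N

P_cr ≈ 10400 kN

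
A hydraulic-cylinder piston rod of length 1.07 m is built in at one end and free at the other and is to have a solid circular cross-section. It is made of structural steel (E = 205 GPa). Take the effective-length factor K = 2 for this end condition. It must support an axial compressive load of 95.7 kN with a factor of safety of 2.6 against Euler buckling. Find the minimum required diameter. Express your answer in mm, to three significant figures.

Required P_cr = n·P = 2.6 × 95.7 = 248.8 kN
L_e = K·L = 2 × 1.07 = 2.140 m
Required I = P_cr·L_e²/(π²E) = 2.488×10^5 × 2.140² / (π² × 2.05×10^11) = 5.632×10^-7 m⁴
I_req = 5.632×10^5 mm⁴
Solid circle: I = πd⁴/64  ⇒  d = (64I/π)^(1/4) = (64×5.632×10^5/π)^(1/4) = 58.2 mm

d ≈ 58.2 mm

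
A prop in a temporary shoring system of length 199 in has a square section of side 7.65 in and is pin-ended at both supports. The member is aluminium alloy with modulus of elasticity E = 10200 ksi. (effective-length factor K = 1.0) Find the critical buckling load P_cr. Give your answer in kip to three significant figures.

P_cr ≈ 726 kip

I = a⁴/12 = 7.65⁴/12 = 285.4 in⁴
Effective length L_e = K·L = 1 × 199 = 199.0 in
P_cr = π²EI / L_e² = π² × 10200×10³ × 285.4 / 199.0² = 7.255×10^5 lb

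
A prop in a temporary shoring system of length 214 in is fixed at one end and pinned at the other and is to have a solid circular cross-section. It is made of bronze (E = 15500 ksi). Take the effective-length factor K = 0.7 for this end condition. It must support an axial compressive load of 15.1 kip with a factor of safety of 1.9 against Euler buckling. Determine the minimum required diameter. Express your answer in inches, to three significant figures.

Required P_cr = n·P = 1.9 × 15.1 = 28.69 kip
L_e = K·L = 0.7 × 214 = 149.8 in
Required I = P_cr·L_e²/(π²E) = 2.869×10^4 × 149.8² / (π² × 1.55×10^7) = 4.208 in⁴
Solid circle: I = πd⁴/64  ⇒  d = (64I/π)^(1/4) = (64×4.208/π)^(1/4) = 3.04 in

d ≈ 3.04 in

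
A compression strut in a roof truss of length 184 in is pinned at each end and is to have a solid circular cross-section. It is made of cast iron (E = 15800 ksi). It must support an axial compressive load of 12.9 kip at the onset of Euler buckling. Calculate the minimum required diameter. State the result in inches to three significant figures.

L_e = K·L = 1 × 184 = 184.0 in
Required I = P_cr·L_e²/(π²E) = 1.290×10^4 × 184.0² / (π² × 1.58×10^7) = 2.801 in⁴
Solid circle: I = πd⁴/64  ⇒  d = (64I/π)^(1/4) = (64×2.801/π)^(1/4) = 2.75 in

d ≈ 2.75 in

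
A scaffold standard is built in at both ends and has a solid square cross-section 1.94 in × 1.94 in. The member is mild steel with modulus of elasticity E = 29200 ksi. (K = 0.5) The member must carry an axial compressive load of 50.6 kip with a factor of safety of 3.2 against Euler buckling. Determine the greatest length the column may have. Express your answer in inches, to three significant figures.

I = a⁴/12 = 1.94⁴/12 = 1.180 in⁴
Required critical load P_cr = n·P = 3.2 × 50.6 = 161.9 kip = 1.619×10^5 lb
From P_cr = π²EI/(K·L)²:  L = (1/K)·√(π²EI/P_cr) = (1/0.5)·√(π²×2.92×10^7×1.180/1.619×10^5)
L = 91.7 in

L_max ≈ 91.7 in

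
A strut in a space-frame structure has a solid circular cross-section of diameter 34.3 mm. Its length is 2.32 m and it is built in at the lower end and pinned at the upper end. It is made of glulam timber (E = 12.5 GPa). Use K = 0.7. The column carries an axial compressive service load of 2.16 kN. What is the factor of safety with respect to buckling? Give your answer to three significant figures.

n ≈ 1.47

I = πd⁴/64 = π×34.3⁴/64 = 6.794×10^4 mm⁴
I = 6.794×10^4 mm⁴ = 6.794×10^-8 m⁴
Effective length L_e = K·L = 0.7 × 2.32 = 1.624 m
P_cr = π²EI / L_e² = π² × 12.5×10⁹ × 6.794×10^-8 / 1.624² = 3.178×10^3 N
Factor of safety n = P_cr / P = 3.1782 / 2.16 = 1.47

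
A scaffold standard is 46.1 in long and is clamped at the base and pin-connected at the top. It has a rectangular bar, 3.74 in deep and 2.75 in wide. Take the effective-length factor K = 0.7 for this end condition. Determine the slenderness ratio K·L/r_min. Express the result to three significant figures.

λ ≈ 40.6

For a rectangle r_min = b/√12 = 2.75/√12 = 0.7939 in
L_e = K·L = 0.7 × 46.1 = 32.27 in
λ = L_e / r_min = 32.270 / 0.7939 = 40.6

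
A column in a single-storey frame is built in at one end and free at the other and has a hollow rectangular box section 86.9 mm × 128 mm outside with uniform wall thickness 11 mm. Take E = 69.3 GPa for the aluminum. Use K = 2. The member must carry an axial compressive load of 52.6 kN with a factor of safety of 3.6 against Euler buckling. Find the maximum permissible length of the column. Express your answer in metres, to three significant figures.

Inner dimensions: h_i = 128 − 2×11 = 106.0 mm, b_i = 86.9 − 2×11 = 64.90 mm
Weak-axis I_min = (h_o·b_o³ − h_i·b_i³)/12 with b_o = 86.9, b_i = 64.90 mm (shorter outer/inner sides).
I_min = (128×86.9³ − 106.0×64.90³)/12 = 4.585×10^6 mm⁴
I = 4.585×10^-6 m⁴
Required critical load P_cr = n·P = 3.6 × 52.6 = 189.4 kN = 1.894×10^5 N
From P_cr = π²EI/(K·L)²:  L = (1/K)·√(π²EI/P_cr) = (1/2)·√(π²×6.93×10^10×4.585×10^-6/1.894×10^5)
L = 2.03 m

L_max ≈ 2.03 m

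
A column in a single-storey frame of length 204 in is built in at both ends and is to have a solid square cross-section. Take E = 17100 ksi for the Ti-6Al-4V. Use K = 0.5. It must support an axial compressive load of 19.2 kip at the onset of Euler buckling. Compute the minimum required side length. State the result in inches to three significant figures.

a ≈ 1.94 in

L_e = K·L = 0.5 × 204 = 102.0 in
Required I = P_cr·L_e²/(π²E) = 1.920×10^4 × 102.0² / (π² × 1.71×10^7) = 1.184 in⁴
Solid square: I = a⁴/12  ⇒  a = (12I)^(1/4) = (12×1.184)^(1/4) = 1.94 in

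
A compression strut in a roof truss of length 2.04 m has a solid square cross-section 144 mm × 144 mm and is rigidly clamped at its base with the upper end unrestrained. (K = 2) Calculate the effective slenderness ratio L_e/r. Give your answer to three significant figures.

For a square r = a/√12 = 144/√12 = 41.57 mm
L_e = K·L = 2 × 2.04 m = 4.080 m = 4080.0 mm
λ = L_e / r_min = 4080.0 / 41.57 = 98.1

λ ≈ 98.1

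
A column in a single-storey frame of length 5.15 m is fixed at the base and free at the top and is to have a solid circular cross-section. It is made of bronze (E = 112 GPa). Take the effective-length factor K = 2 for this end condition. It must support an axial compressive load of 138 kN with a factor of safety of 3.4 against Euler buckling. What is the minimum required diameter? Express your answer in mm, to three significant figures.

d ≈ 174 mm

Required P_cr = n·P = 3.4 × 138 = 469.2 kN
L_e = K·L = 2 × 5.15 = 10.30 m
Required I = P_cr·L_e²/(π²E) = 4.692×10^5 × 10.30² / (π² × 1.12×10^11) = 4.503×10^-5 m⁴
I_req = 4.503×10^7 mm⁴
Solid circle: I = πd⁴/64  ⇒  d = (64I/π)^(1/4) = (64×4.503×10^7/π)^(1/4) = 174 mm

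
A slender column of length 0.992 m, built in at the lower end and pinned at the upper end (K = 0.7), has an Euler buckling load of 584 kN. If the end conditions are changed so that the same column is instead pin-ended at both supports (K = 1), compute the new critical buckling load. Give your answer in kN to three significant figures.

P_cr ≈ 286 kN

P_cr ∝ 1/K², so P_cr,new = P_cr,old × (K_old/K_new)² = 584 × (0.7/1)²
= 584 × 0.4900 = 286 kN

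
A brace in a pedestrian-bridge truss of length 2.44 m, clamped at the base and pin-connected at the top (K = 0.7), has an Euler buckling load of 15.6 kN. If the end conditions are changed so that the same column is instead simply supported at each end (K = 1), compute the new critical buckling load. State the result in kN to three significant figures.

P_cr ≈ 7.64 kN

P_cr ∝ 1/K², so P_cr,new = P_cr,old × (K_old/K_new)² = 15.6 × (0.7/1)²
= 15.6 × 0.4900 = 7.64 kN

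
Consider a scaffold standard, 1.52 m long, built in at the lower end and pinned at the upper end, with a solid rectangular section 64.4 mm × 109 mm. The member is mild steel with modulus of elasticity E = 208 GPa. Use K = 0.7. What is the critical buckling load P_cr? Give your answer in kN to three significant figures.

Buckling occurs about the weak axis: I_min = h·b³/12 with b = 64.4 mm (the shorter side).
I_min = 109×64.4³/12 = 2.426×10^6 mm⁴
I = 2.426×10^6 mm⁴ = 2.426×10^-6 m⁴
Effective length L_e = K·L = 0.7 × 1.52 = 1.064 m
P_cr = π²EI / L_e² = π² × 208×10⁹ × 2.426×10^-6 / 1.064² = 4.399×10^6 N

P_cr ≈ 4400 kN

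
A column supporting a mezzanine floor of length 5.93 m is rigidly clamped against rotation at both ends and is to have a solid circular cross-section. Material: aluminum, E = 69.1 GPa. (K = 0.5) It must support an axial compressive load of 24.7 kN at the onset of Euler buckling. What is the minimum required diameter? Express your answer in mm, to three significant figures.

d ≈ 50.5 mm

L_e = K·L = 0.5 × 5.93 = 2.965 m
Required I = P_cr·L_e²/(π²E) = 2.470×10^4 × 2.965² / (π² × 6.91×10^10) = 3.184×10^-7 m⁴
I_req = 3.184×10^5 mm⁴
Solid circle: I = πd⁴/64  ⇒  d = (64I/π)^(1/4) = (64×3.184×10^5/π)^(1/4) = 50.5 mm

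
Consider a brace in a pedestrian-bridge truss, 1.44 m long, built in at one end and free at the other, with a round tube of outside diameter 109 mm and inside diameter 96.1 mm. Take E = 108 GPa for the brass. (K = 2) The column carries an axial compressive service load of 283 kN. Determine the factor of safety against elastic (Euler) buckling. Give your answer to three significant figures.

n ≈ 1.25

d_o = 109 mm, d_i = 96.1 mm
I = π(d_o⁴ − d_i⁴)/64 = π(109⁴ − 96.10⁴)/64 = 2.742×10^6 mm⁴
I = 2.742×10^6 mm⁴ = 2.742×10^-6 m⁴
Effective length L_e = K·L = 2 × 1.44 = 2.880 m
P_cr = π²EI / L_e² = π² × 108×10⁹ × 2.742×10^-6 / 2.880² = 3.524×10^5 N
Factor of safety n = P_cr / P = 352.44 / 283 = 1.25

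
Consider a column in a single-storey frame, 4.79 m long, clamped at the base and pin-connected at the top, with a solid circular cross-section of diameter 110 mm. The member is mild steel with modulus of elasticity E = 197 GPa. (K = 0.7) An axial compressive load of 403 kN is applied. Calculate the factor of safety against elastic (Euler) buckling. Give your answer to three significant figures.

I = πd⁴/64 = π×110⁴/64 = 7.187×10^6 mm⁴
I = 7.187×10^6 mm⁴ = 7.187×10^-6 m⁴
Effective length L_e = K·L = 0.7 × 4.79 = 3.353 m
P_cr = π²EI / L_e² = π² × 197×10⁹ × 7.187×10^-6 / 3.353² = 1.243×10^6 N
Factor of safety n = P_cr / P = 1242.9 / 403 = 3.08

n ≈ 3.08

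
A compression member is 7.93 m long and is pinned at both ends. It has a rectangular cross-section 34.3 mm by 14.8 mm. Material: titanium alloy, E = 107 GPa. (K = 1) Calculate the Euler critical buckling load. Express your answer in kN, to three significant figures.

Buckling occurs about the weak axis: I_min = h·b³/12 with b = 14.8 mm (the shorter side).
I_min = 34.3×14.8³/12 = 9.266×10^3 mm⁴
I = 9.266×10^3 mm⁴ = 9.266×10^-9 m⁴
Effective length L_e = K·L = 1 × 7.93 = 7.930 m
P_cr = π²EI / L_e² = π² × 107×10⁹ × 9.266×10^-9 / 7.930² = 155.6 N

P_cr ≈ 0.156 kN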